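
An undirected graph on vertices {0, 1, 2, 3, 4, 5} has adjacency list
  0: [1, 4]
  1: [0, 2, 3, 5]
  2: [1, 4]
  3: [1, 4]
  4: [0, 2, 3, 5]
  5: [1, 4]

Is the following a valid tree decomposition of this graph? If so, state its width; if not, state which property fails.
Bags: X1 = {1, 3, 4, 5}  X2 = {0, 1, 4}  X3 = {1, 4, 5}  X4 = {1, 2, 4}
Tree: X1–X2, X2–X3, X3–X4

No — bags containing vertex 5 are not connected in the tree.

A tree decomposition must satisfy three properties: every vertex lies in some bag; for every edge, both endpoints lie together in some bag; and for every vertex, the bags containing it form a connected subtree. Here bags containing vertex 5 are not connected in the tree, so the decomposition is invalid.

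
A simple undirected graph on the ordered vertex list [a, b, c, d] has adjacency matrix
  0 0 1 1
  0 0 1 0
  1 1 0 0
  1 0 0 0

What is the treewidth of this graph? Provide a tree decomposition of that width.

Treewidth 1.
One optimal decomposition is:
Bags: B1 = {a, d}  B2 = {a, c}  B3 = {b, c}
Tree: B1–B2, B2–B3

The largest bag has 2 vertices, giving width 1; this decomposition certifies tw(G) ≤ 1. Since G has at least one edge (e.g. a–d), it is not an edgeless graph, so tw(G) ≥ 1. Combining the bounds, tw(G) = 1.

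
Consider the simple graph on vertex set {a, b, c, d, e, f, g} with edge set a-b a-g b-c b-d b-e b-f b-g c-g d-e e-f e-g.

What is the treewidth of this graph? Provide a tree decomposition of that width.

Every bag has size at most 3, so the width is 3 − 1 = 2 and tw(G) ≤ 2. On the other hand G contains the 3-clique {b, d, e}. A clique must lie in a single bag of any decomposition, so no decomposition can have width below 2. Hence tw(G) = 2 exactly.

Treewidth 2.
One optimal decomposition is:
Bags: B1 = {a, b, g}  B2 = {b, e, g}  B3 = {b, c, g}  B4 = {b, e, f}  B5 = {b, d, e}
Tree: B1–B2, B2–B3, B2–B4, B2–B5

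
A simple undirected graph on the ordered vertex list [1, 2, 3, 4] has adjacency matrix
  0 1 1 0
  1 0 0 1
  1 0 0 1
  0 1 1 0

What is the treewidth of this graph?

2

A width-2 tree decomposition is:
Bags: B1 = {1, 2, 4}  B2 = {1, 3, 4}
Tree: B1–B2
Every bag has size at most 3, so the width is 3 − 1 = 2 and tw(G) ≤ 2. The edges 1–2–4–3–1 form a cycle, so G is not a tree and its treewidth is at least 2. Hence tw(G) = 2 exactly.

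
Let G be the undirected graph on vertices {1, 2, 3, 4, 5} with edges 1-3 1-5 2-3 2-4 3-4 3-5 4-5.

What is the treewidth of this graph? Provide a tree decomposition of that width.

Each bag holds 3 vertices, so the decomposition has width 2, which upper-bounds the treewidth. On the other hand G contains the 3-clique {1, 3, 5}. A clique must lie in a single bag of any decomposition, so no decomposition can have width below 2. Therefore the treewidth is 2.

Treewidth 2.
One optimal decomposition is:
Bags: B1 = {1, 3, 5}  B2 = {3, 4, 5}  B3 = {2, 3, 4}
Tree: B1–B2, B2–B3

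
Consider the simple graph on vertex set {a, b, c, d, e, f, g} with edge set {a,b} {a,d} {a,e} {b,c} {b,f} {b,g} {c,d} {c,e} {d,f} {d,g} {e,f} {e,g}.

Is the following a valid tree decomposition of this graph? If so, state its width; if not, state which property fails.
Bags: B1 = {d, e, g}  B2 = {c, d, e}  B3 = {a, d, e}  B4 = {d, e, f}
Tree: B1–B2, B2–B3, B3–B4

A tree decomposition must satisfy three properties: every vertex lies in some bag; for every edge, both endpoints lie together in some bag; and for every vertex, the bags containing it form a connected subtree. Here vertex b appears in no bag, so the decomposition is invalid.

No — vertex b appears in no bag.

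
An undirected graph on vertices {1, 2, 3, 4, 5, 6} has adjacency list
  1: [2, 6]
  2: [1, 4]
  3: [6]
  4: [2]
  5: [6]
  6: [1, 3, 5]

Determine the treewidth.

A width-1 tree decomposition is:
Bags: B1 = {1, 6}  B2 = {5, 6}  B3 = {1, 2}  B4 = {2, 4}  B5 = {3, 6}
Tree: B1–B2, B1–B3, B3–B4, B1–B5
Every bag has size at most 2, so the width is 2 − 1 = 1 and tw(G) ≤ 1. Since G has at least one edge (e.g. 1–6), it is not an edgeless graph, so tw(G) ≥ 1. The upper and lower bounds meet at 1, so that is the treewidth.

1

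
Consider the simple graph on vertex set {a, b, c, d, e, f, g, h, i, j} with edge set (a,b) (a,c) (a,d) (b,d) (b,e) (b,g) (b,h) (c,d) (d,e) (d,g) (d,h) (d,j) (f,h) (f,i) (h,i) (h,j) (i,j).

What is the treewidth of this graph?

2

A width-2 tree decomposition is:
Bags: B1 = {b, d, h}  B2 = {d, h, j}  B3 = {a, b, d}  B4 = {b, d, e}  B5 = {b, d, g}  B6 = {a, c, d}  B7 = {h, i, j}  B8 = {f, h, i}
Tree: B1–B2, B1–B3, B1–B4, B1–B5, B3–B6, B2–B7, B7–B8
The largest bag has 3 vertices, giving width 2; this decomposition certifies tw(G) ≤ 2. On the other hand G contains the 3-clique {d, h, j}. A clique must lie in a single bag of any decomposition, so no decomposition can have width below 2. Combining the bounds, tw(G) = 2.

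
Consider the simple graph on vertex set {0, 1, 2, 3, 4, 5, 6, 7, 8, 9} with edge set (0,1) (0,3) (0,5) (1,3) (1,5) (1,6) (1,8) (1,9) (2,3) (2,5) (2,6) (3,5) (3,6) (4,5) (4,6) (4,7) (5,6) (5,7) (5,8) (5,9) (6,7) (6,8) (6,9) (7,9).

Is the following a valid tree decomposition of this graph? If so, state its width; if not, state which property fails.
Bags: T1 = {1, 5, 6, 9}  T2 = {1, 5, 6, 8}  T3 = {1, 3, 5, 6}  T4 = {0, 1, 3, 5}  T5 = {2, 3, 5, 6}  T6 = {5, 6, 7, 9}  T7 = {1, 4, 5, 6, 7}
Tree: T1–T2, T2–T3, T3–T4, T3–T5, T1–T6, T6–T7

No — bags containing vertex 1 are not connected in the tree.

A tree decomposition must satisfy three properties: every vertex lies in some bag; for every edge, both endpoints lie together in some bag; and for every vertex, the bags containing it form a connected subtree. Here bags containing vertex 1 are not connected in the tree, so the decomposition is invalid.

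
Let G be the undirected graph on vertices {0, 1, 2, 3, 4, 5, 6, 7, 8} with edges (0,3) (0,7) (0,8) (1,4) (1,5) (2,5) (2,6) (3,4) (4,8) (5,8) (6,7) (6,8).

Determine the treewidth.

3

A width-3 tree decomposition is:
Bags: B1 = {0, 1, 3, 4}  B2 = {0, 1, 4, 8}  B3 = {0, 1, 5, 8}  B4 = {0, 5, 7, 8}  B5 = {5, 6, 7, 8}  B6 = {2, 5, 6, 7}
Tree: B1–B2, B2–B3, B3–B4, B4–B5, B5–B6
Every bag has size at most 4, so the width is 4 − 1 = 3 and tw(G) ≤ 3. For the lower bound: the 4 vertex sets {1,3,4}, {0}, {8}, {2,5,6,7} are disjoint, each induces a connected subgraph, and every pair is joined by at least one edge of G. Contracting each set to a single vertex therefore yields K_{4} as a minor, and since treewidth is minor-monotone, tw(G) ≥ tw(K_{4}) = 3. The upper and lower bounds meet at 3, so that is the treewidth.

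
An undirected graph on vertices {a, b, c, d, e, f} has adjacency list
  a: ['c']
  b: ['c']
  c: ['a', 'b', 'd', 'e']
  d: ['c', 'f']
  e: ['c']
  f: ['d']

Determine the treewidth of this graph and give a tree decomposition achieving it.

Treewidth 1.
One such decomposition:
Bags: B1 = {b, c}  B2 = {c, e}  B3 = {a, c}  B4 = {c, d}  B5 = {d, f}
Tree: B1–B2, B1–B3, B3–B4, B4–B5

The largest bag has 2 vertices, giving width 1; this decomposition certifies tw(G) ≤ 1. Since G has at least one edge (e.g. b–c), it is not an edgeless graph, so tw(G) ≥ 1. The upper and lower bounds meet at 1, so that is the treewidth.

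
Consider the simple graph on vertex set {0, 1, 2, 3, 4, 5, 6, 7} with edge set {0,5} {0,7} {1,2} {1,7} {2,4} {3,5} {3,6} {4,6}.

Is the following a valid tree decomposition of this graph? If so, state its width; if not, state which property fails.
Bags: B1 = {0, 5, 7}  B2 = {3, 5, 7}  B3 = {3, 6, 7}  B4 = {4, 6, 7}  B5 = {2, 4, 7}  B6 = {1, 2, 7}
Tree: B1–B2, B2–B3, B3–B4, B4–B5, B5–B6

Yes; width 2.

Checking the three conditions: (i) the bags cover all of {0, 1, 2, 3, 4, 5, 6, 7}; (ii) for each edge, some bag contains both endpoints; (iii) the bags containing any fixed vertex form a subtree. All hold, so the decomposition is valid with width 3 − 1 = 2.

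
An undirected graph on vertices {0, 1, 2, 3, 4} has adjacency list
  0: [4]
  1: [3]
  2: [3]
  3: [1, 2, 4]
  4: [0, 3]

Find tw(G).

A width-1 tree decomposition is:
Bags: B1 = {3, 4}  B2 = {1, 3}  B3 = {0, 4}  B4 = {2, 3}
Tree: B1–B2, B1–B3, B2–B4
Every bag has size at most 2, so the width is 2 − 1 = 1 and tw(G) ≤ 1. Any graph with an edge has treewidth ≥ 1, and G has the edge 3–4. Combining the bounds, tw(G) = 1.

1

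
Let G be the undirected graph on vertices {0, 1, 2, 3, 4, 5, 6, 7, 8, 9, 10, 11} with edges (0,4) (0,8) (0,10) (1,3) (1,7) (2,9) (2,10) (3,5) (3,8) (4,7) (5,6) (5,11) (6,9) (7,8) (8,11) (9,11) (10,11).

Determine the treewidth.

3

A width-3 tree decomposition is:
Bags: B1 = {1, 3, 4, 7}  B2 = {3, 4, 7, 8}  B3 = {0, 3, 4, 8}  B4 = {0, 3, 5, 8}  B5 = {0, 5, 8, 11}  B6 = {0, 5, 10, 11}  B7 = {5, 6, 10, 11}  B8 = {6, 9, 10, 11}  B9 = {2, 6, 9, 10}
Tree: B1–B2, B2–B3, B3–B4, B4–B5, B5–B6, B6–B7, B7–B8, B8–B9
Each bag holds 4 vertices, so the decomposition has width 3, which upper-bounds the treewidth. For the lower bound: the 4 vertex sets {1,4,7}, {3}, {8}, {0,5,10,11} are disjoint, each induces a connected subgraph, and every pair is joined by at least one edge of G. Contracting each set to a single vertex therefore yields K_{4} as a minor, and since treewidth is minor-monotone, tw(G) ≥ tw(K_{4}) = 3. Hence tw(G) = 3 exactly.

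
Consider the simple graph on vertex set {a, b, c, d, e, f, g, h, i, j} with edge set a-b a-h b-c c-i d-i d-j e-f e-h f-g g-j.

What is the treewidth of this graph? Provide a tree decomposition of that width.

Each bag holds 3 vertices, so the decomposition has width 2, which upper-bounds the treewidth. The edges c–b–a–h–e–f–g–j–d–i–c form a cycle, so G is not a tree and its treewidth is at least 2. The upper and lower bounds meet at 2, so that is the treewidth.

Treewidth 2.
One such decomposition:
Bags: B1 = {a, b, c}  B2 = {a, c, h}  B3 = {c, e, h}  B4 = {c, e, f}  B5 = {c, f, g}  B6 = {c, g, j}  B7 = {c, d, j}  B8 = {c, d, i}
Tree: B1–B2, B2–B3, B3–B4, B4–B5, B5–B6, B6–B7, B7–B8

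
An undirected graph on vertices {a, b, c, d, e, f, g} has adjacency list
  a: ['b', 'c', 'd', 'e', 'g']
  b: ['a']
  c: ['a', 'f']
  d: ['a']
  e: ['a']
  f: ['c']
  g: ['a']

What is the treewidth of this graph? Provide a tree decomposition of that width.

Treewidth 1.
One optimal decomposition is:
Bags: B1 = {a, e}  B2 = {a, d}  B3 = {a, c}  B4 = {a, g}  B5 = {a, b}  B6 = {c, f}
Tree: B1–B2, B2–B3, B1–B4, B3–B5, B3–B6

The largest bag has 2 vertices, giving width 1; this decomposition certifies tw(G) ≤ 1. Since G has at least one edge (e.g. a–e), it is not an edgeless graph, so tw(G) ≥ 1. The upper and lower bounds meet at 1, so that is the treewidth.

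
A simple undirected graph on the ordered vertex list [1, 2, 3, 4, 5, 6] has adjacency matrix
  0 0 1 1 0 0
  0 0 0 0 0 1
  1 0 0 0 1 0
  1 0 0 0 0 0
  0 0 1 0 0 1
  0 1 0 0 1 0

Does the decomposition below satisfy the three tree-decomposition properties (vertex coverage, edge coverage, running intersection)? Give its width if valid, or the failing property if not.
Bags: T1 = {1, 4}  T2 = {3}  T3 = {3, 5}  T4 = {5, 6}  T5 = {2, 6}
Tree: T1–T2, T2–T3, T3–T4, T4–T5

No — edge (1,3) lies in no bag.

A tree decomposition must satisfy three properties: every vertex lies in some bag; for every edge, both endpoints lie together in some bag; and for every vertex, the bags containing it form a connected subtree. Here edge (1,3) lies in no bag, so the decomposition is invalid.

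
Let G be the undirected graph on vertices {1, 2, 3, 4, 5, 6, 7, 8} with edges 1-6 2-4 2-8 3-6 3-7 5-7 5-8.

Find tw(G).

1

A width-1 tree decomposition is:
Bags: B1 = {2, 4}  B2 = {2, 8}  B3 = {5, 8}  B4 = {5, 7}  B5 = {3, 7}  B6 = {3, 6}  B7 = {1, 6}
Tree: B1–B2, B2–B3, B3–B4, B4–B5, B5–B6, B6–B7
Every bag has size at most 2, so the width is 2 − 1 = 1 and tw(G) ≤ 1. Any graph with an edge has treewidth ≥ 1, and G has the edge 4–2. Therefore the treewidth is 1.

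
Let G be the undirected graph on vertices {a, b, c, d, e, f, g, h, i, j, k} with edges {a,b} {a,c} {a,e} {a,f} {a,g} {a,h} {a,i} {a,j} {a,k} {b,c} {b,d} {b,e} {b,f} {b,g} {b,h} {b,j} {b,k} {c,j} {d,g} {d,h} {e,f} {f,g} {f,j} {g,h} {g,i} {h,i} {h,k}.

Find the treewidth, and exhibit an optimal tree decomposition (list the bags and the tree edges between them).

Treewidth 3.
One optimal decomposition is:
Bags: B1 = {a, g, h, i}  B2 = {a, b, g, h}  B3 = {b, d, g, h}  B4 = {a, b, f, g}  B5 = {a, b, f, j}  B6 = {a, b, c, j}  B7 = {a, b, h, k}  B8 = {a, b, e, f}
Tree: B1–B2, B2–B3, B2–B4, B4–B5, B5–B6, B2–B7, B4–B8

The largest bag has 4 vertices, giving width 3; this decomposition certifies tw(G) ≤ 3. On the other hand G contains the 4-clique {b, d, g, h}. A clique must lie in a single bag of any decomposition, so no decomposition can have width below 3. The upper and lower bounds meet at 3, so that is the treewidth.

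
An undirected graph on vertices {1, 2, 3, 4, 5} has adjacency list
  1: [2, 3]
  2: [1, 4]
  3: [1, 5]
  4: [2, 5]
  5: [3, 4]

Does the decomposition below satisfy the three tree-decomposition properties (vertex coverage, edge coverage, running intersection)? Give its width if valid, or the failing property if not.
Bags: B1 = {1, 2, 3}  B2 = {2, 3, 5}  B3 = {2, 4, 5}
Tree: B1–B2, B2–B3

Vertex coverage: the bags together contain {1, 2, 3, 4, 5}, the full vertex set. Edge coverage: each edge of G has both endpoints in at least one bag. Running intersection: for every vertex, the bags containing it form a connected subtree. All three properties hold, so this is a valid tree decomposition of width max|bag| − 1 = 2, and hence tw(G) ≤ 2.

Yes; width 2.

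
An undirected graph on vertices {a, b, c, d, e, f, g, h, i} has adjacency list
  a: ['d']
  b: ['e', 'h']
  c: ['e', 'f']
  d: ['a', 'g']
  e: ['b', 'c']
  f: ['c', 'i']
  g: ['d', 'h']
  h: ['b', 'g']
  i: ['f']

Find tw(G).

1

A width-1 tree decomposition is:
Bags: B1 = {f, i}  B2 = {c, f}  B3 = {c, e}  B4 = {b, e}  B5 = {b, h}  B6 = {g, h}  B7 = {d, g}  B8 = {a, d}
Tree: B1–B2, B2–B3, B3–B4, B4–B5, B5–B6, B6–B7, B7–B8
The largest bag has 2 vertices, giving width 1; this decomposition certifies tw(G) ≤ 1. Since G has at least one edge (e.g. i–f), it is not an edgeless graph, so tw(G) ≥ 1. Combining the bounds, tw(G) = 1.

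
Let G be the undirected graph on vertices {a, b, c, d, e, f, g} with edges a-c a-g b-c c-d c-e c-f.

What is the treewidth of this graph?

A width-1 tree decomposition is:
Bags: B1 = {a, c}  B2 = {a, g}  B3 = {c, f}  B4 = {b, c}  B5 = {c, e}  B6 = {c, d}
Tree: B1–B2, B1–B3, B1–B4, B1–B5, B5–B6
Every bag has size at most 2, so the width is 2 − 1 = 1 and tw(G) ≤ 1. Since G has at least one edge (e.g. c–a), it is not an edgeless graph, so tw(G) ≥ 1. Combining the bounds, tw(G) = 1.

1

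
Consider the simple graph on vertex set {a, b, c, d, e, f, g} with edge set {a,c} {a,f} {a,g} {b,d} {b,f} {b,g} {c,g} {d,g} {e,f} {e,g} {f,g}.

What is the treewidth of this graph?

A width-2 tree decomposition is:
Bags: B1 = {b, f, g}  B2 = {b, d, g}  B3 = {a, f, g}  B4 = {e, f, g}  B5 = {a, c, g}
Tree: B1–B2, B1–B3, B3–B4, B3–B5
Every bag has size at most 3, so the width is 3 − 1 = 2 and tw(G) ≤ 2. Conversely, {b, d, g} is a clique of size 3, and the vertices of any clique must share a bag in every tree decomposition; so some bag has ≥ 3 vertices and tw(G) ≥ 2. Therefore the treewidth is 2.

2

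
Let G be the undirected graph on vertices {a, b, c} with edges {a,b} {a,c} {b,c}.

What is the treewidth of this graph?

A width-2 tree decomposition is:
Bags: B1 = {a, b, c}
Tree: (single bag)
A single bag containing all 3 vertices is trivially a valid decomposition of width 2. On the other hand G contains the 3-clique {a, b, c}. A clique must lie in a single bag of any decomposition, so no decomposition can have width below 2. The upper and lower bounds meet at 2, so that is the treewidth.

2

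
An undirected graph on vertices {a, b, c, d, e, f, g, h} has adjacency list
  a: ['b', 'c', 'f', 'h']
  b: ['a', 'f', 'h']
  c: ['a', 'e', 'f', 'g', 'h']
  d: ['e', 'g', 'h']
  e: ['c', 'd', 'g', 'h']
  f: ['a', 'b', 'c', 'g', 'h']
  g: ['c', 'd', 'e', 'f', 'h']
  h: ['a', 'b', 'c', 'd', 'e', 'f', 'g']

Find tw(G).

3

A width-3 tree decomposition is:
Bags: B1 = {c, f, g, h}  B2 = {c, e, g, h}  B3 = {a, c, f, h}  B4 = {d, e, g, h}  B5 = {a, b, f, h}
Tree: B1–B2, B1–B3, B2–B4, B3–B5
The largest bag has 4 vertices, giving width 3; this decomposition certifies tw(G) ≤ 3. For the lower bound, the 4 vertices {d, e, g, h} are pairwise adjacent, and any tree decomposition puts a clique entirely inside one bag — forcing width ≥ 3. Combining the bounds, tw(G) = 3.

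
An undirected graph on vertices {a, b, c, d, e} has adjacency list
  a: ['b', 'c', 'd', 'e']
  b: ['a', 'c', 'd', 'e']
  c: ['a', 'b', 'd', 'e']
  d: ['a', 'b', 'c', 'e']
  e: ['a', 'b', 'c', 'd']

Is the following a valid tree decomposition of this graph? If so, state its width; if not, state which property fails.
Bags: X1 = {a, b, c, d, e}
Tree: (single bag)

Yes; width 4.

Checking the three conditions: (i) the bags cover all of {a, b, c, d, e}; (ii) for each edge, some bag contains both endpoints; (iii) the bags containing any fixed vertex form a subtree. All hold, so the decomposition is valid with width 5 − 1 = 4.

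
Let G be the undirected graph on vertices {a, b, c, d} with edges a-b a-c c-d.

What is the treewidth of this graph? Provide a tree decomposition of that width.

Treewidth 1.
Bags: B1 = {a, b}  B2 = {a, c}  B3 = {c, d}
Tree: B1–B2, B2–B3

The largest bag has 2 vertices, giving width 1; this decomposition certifies tw(G) ≤ 1. Any graph with an edge has treewidth ≥ 1, and G has the edge b–a. The upper and lower bounds meet at 1, so that is the treewidth.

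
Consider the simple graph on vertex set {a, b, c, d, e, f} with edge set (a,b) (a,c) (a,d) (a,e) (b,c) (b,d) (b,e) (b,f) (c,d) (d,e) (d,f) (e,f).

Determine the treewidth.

A width-3 tree decomposition is:
Bags: B1 = {a, b, c, d}  B2 = {a, b, d, e}  B3 = {b, d, e, f}
Tree: B1–B2, B2–B3
Every bag has size at most 4, so the width is 4 − 1 = 3 and tw(G) ≤ 3. On the other hand G contains the 4-clique {b, d, e, f}. A clique must lie in a single bag of any decomposition, so no decomposition can have width below 3. Therefore the treewidth is 3.

3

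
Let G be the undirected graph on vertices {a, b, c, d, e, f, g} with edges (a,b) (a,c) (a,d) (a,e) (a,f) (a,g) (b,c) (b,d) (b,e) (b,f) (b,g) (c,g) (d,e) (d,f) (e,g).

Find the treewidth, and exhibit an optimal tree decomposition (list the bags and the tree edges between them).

Each bag holds 4 vertices, so the decomposition has width 3, which upper-bounds the treewidth. For the lower bound, the 4 vertices {a, b, d, e} are pairwise adjacent, and any tree decomposition puts a clique entirely inside one bag — forcing width ≥ 3. Therefore the treewidth is 3.

Treewidth 3.
One such decomposition:
Bags: B1 = {a, b, d, e}  B2 = {a, b, e, g}  B3 = {a, b, c, g}  B4 = {a, b, d, f}
Tree: B1–B2, B2–B3, B1–B4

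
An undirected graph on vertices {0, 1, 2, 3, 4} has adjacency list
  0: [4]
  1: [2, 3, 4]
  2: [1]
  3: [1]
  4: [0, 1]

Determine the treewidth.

1

A width-1 tree decomposition is:
Bags: B1 = {1, 4}  B2 = {1, 3}  B3 = {0, 4}  B4 = {1, 2}
Tree: B1–B2, B1–B3, B1–B4
The largest bag has 2 vertices, giving width 1; this decomposition certifies tw(G) ≤ 1. Since G has at least one edge (e.g. 1–4), it is not an edgeless graph, so tw(G) ≥ 1. Therefore the treewidth is 1.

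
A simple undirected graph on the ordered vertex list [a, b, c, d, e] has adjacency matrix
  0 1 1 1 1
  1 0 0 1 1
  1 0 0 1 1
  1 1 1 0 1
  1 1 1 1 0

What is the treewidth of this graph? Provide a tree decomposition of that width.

Each bag holds 4 vertices, so the decomposition has width 3, which upper-bounds the treewidth. On the other hand G contains the 4-clique {a, c, d, e}. A clique must lie in a single bag of any decomposition, so no decomposition can have width below 3. Hence tw(G) = 3 exactly.

Treewidth 3.
Bags: B1 = {a, b, d, e}  B2 = {a, c, d, e}
Tree: B1–B2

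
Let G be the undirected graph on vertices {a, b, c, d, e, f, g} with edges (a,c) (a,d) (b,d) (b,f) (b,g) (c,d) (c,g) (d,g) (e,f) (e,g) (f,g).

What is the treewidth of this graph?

2

A width-2 tree decomposition is:
Bags: B1 = {a, c, d}  B2 = {c, d, g}  B3 = {b, d, g}  B4 = {b, f, g}  B5 = {e, f, g}
Tree: B1–B2, B2–B3, B3–B4, B4–B5
Every bag has size at most 3, so the width is 3 − 1 = 2 and tw(G) ≤ 2. On the other hand G contains the 3-clique {c, d, g}. A clique must lie in a single bag of any decomposition, so no decomposition can have width below 2. Combining the bounds, tw(G) = 2.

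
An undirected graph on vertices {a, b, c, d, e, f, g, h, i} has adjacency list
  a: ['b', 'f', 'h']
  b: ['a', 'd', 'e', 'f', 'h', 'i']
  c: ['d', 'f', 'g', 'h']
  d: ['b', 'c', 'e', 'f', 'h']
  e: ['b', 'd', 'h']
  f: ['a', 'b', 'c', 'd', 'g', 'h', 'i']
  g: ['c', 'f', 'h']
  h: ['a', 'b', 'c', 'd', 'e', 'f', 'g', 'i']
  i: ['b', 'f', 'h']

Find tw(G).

3

A width-3 tree decomposition is:
Bags: B1 = {b, d, f, h}  B2 = {b, f, h, i}  B3 = {a, b, f, h}  B4 = {c, d, f, h}  B5 = {c, f, g, h}  B6 = {b, d, e, h}
Tree: B1–B2, B1–B3, B1–B4, B4–B5, B1–B6
Each bag holds 4 vertices, so the decomposition has width 3, which upper-bounds the treewidth. Conversely, {b, d, e, h} is a clique of size 4, and the vertices of any clique must share a bag in every tree decomposition; so some bag has ≥ 4 vertices and tw(G) ≥ 3. The upper and lower bounds meet at 3, so that is the treewidth.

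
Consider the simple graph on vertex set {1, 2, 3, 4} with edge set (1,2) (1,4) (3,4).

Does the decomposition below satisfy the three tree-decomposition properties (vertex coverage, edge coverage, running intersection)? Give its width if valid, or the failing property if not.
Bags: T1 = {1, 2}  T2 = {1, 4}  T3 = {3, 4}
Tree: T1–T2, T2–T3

Every vertex of G appears in some bag (union = {1, 2, 3, 4}); every edge is covered by a bag; and for each vertex v the set of bags containing v is connected in the bag tree. The decomposition is therefore valid. The largest bag has 2 vertices, so the width is 1.

Yes; width 1.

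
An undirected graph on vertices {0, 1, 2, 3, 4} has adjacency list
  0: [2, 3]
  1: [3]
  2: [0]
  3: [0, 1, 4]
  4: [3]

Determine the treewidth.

A width-1 tree decomposition is:
Bags: B1 = {0, 3}  B2 = {1, 3}  B3 = {3, 4}  B4 = {0, 2}
Tree: B1–B2, B1–B3, B1–B4
The largest bag has 2 vertices, giving width 1; this decomposition certifies tw(G) ≤ 1. Since G has at least one edge (e.g. 0–3), it is not an edgeless graph, so tw(G) ≥ 1. Hence tw(G) = 1 exactly.

1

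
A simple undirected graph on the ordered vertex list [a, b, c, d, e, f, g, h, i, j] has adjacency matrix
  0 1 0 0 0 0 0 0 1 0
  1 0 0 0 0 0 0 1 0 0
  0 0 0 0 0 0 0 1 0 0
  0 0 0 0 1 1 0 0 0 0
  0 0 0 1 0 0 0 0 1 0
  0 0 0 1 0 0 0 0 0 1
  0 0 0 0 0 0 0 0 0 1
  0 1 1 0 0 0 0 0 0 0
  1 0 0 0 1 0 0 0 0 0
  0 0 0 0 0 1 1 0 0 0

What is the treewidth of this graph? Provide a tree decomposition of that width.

Treewidth 1.
One such decomposition:
Bags: B1 = {g, j}  B2 = {f, j}  B3 = {d, f}  B4 = {d, e}  B5 = {e, i}  B6 = {a, i}  B7 = {a, b}  B8 = {b, h}  B9 = {c, h}
Tree: B1–B2, B2–B3, B3–B4, B4–B5, B5–B6, B6–B7, B7–B8, B8–B9

The largest bag has 2 vertices, giving width 1; this decomposition certifies tw(G) ≤ 1. G has an edge, so its treewidth is at least 1. The upper and lower bounds meet at 1, so that is the treewidth.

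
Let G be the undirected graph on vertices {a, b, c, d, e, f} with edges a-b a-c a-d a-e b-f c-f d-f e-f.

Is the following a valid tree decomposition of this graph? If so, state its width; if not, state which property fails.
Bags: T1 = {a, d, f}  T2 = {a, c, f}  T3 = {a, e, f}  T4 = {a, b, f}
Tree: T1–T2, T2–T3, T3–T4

Yes; width 2.

Vertex coverage: the bags together contain {a, b, c, d, e, f}, the full vertex set. Edge coverage: each edge of G has both endpoints in at least one bag. Running intersection: for every vertex, the bags containing it form a connected subtree. All three properties hold, so this is a valid tree decomposition of width max|bag| − 1 = 2, and hence tw(G) ≤ 2.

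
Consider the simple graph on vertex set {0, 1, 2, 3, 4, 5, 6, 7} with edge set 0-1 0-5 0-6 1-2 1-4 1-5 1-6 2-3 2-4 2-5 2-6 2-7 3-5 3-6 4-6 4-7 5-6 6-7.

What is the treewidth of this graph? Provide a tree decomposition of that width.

Every bag has size at most 4, so the width is 4 − 1 = 3 and tw(G) ≤ 3. Conversely, {0, 1, 5, 6} is a clique of size 4, and the vertices of any clique must share a bag in every tree decomposition; so some bag has ≥ 4 vertices and tw(G) ≥ 3. The upper and lower bounds meet at 3, so that is the treewidth.

Treewidth 3.
One such decomposition:
Bags: B1 = {1, 2, 4, 6}  B2 = {1, 2, 5, 6}  B3 = {2, 3, 5, 6}  B4 = {2, 4, 6, 7}  B5 = {0, 1, 5, 6}
Tree: B1–B2, B2–B3, B1–B4, B2–B5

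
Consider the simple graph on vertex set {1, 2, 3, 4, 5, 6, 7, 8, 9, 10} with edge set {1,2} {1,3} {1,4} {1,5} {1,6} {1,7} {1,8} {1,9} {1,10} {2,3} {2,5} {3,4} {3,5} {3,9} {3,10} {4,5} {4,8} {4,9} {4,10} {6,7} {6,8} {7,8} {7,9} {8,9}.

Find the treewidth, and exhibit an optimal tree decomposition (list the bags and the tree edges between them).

Every bag has size at most 4, so the width is 4 − 1 = 3 and tw(G) ≤ 3. Conversely, {1, 4, 8, 9} is a clique of size 4, and the vertices of any clique must share a bag in every tree decomposition; so some bag has ≥ 4 vertices and tw(G) ≥ 3. Combining the bounds, tw(G) = 3.

Treewidth 3.
One such decomposition:
Bags: B1 = {1, 3, 4, 9}  B2 = {1, 3, 4, 10}  B3 = {1, 4, 8, 9}  B4 = {1, 3, 4, 5}  B5 = {1, 7, 8, 9}  B6 = {1, 6, 7, 8}  B7 = {1, 2, 3, 5}
Tree: B1–B2, B1–B3, B2–B4, B3–B5, B5–B6, B4–B7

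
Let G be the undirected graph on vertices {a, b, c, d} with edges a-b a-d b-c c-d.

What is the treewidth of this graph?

2

A width-2 tree decomposition is:
Bags: B1 = {a, b, c}  B2 = {a, c, d}
Tree: B1–B2
Each bag holds 3 vertices, so the decomposition has width 2, which upper-bounds the treewidth. The edges c–b–a–d–c form a cycle, so G is not a tree and its treewidth is at least 2. Therefore the treewidth is 2.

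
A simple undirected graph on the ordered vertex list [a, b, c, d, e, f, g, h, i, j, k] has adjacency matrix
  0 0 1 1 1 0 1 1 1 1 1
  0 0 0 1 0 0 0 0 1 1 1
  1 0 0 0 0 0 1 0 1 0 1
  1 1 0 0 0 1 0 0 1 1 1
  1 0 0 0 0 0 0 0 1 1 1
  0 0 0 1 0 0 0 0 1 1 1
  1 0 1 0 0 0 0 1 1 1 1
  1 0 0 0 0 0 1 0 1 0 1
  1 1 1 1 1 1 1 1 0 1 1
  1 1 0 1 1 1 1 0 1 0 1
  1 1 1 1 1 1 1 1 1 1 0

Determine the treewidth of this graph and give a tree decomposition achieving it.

Treewidth 4.
One such decomposition:
Bags: B1 = {a, c, g, i, k}  B2 = {a, g, i, j, k}  B3 = {a, d, i, j, k}  B4 = {a, e, i, j, k}  B5 = {b, d, i, j, k}  B6 = {a, g, h, i, k}  B7 = {d, f, i, j, k}
Tree: B1–B2, B2–B3, B2–B4, B3–B5, B2–B6, B5–B7

Every bag has size at most 5, so the width is 5 − 1 = 4 and tw(G) ≤ 4. For the lower bound, the 5 vertices {a, d, i, j, k} are pairwise adjacent, and any tree decomposition puts a clique entirely inside one bag — forcing width ≥ 4. Combining the bounds, tw(G) = 4.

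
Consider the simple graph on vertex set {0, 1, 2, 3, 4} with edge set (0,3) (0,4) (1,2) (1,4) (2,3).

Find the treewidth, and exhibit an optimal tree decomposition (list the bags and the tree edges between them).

Treewidth 2.
One such decomposition:
Bags: B1 = {0, 2, 3}  B2 = {0, 1, 2}  B3 = {0, 1, 4}
Tree: B1–B2, B2–B3

The largest bag has 3 vertices, giving width 2; this decomposition certifies tw(G) ≤ 2. For the lower bound, G contains the cycle 0–3–2–1–4–0, so G is not a forest; only forests have treewidth ≤ 1, hence tw(G) ≥ 2. The upper and lower bounds meet at 2, so that is the treewidth.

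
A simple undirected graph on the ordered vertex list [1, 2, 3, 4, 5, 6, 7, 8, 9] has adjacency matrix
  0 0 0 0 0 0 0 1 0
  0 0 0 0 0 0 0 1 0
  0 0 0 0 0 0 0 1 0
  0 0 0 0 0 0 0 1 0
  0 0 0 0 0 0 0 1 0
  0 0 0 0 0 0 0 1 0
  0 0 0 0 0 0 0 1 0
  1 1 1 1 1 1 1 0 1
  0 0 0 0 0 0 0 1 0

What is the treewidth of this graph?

1

A width-1 tree decomposition is:
Bags: B1 = {5, 8}  B2 = {6, 8}  B3 = {3, 8}  B4 = {1, 8}  B5 = {7, 8}  B6 = {8, 9}  B7 = {2, 8}  B8 = {4, 8}
Tree: B1–B2, B1–B3, B2–B4, B2–B5, B4–B6, B6–B7, B3–B8
Every bag has size at most 2, so the width is 2 − 1 = 1 and tw(G) ≤ 1. Any graph with an edge has treewidth ≥ 1, and G has the edge 8–5. The upper and lower bounds meet at 1, so that is the treewidth.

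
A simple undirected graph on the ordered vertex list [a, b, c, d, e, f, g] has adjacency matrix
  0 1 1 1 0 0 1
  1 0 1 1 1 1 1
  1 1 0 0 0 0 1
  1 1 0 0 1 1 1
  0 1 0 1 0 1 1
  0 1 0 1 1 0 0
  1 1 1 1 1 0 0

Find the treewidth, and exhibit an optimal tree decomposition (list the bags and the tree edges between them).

The largest bag has 4 vertices, giving width 3; this decomposition certifies tw(G) ≤ 3. On the other hand G contains the 4-clique {b, d, e, g}. A clique must lie in a single bag of any decomposition, so no decomposition can have width below 3. Combining the bounds, tw(G) = 3.

Treewidth 3.
One such decomposition:
Bags: B1 = {b, d, e, g}  B2 = {a, b, d, g}  B3 = {b, d, e, f}  B4 = {a, b, c, g}
Tree: B1–B2, B1–B3, B2–B4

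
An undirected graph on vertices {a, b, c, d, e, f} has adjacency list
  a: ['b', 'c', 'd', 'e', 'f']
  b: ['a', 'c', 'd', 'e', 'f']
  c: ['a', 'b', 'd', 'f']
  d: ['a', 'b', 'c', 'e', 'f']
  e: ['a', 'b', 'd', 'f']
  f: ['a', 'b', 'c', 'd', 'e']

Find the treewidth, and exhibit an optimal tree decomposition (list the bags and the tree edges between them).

Treewidth 4.
One such decomposition:
Bags: B1 = {a, b, d, e, f}  B2 = {a, b, c, d, f}
Tree: B1–B2

Each bag holds 5 vertices, so the decomposition has width 4, which upper-bounds the treewidth. Conversely, {a, b, d, e, f} is a clique of size 5, and the vertices of any clique must share a bag in every tree decomposition; so some bag has ≥ 5 vertices and tw(G) ≥ 4. Therefore the treewidth is 4.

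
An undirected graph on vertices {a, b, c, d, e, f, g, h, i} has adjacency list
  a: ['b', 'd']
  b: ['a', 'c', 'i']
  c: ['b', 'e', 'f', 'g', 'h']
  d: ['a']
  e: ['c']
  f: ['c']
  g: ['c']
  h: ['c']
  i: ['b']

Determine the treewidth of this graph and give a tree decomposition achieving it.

Each bag holds 2 vertices, so the decomposition has width 1, which upper-bounds the treewidth. G has an edge, so its treewidth is at least 1. The upper and lower bounds meet at 1, so that is the treewidth.

Treewidth 1.
One optimal decomposition is:
Bags: B1 = {c, f}  B2 = {b, c}  B3 = {c, g}  B4 = {a, b}  B5 = {c, e}  B6 = {c, h}  B7 = {a, d}  B8 = {b, i}
Tree: B1–B2, B2–B3, B2–B4, B3–B5, B5–B6, B4–B7, B4–B8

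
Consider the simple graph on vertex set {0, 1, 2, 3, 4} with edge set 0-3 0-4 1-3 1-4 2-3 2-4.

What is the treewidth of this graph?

A width-2 tree decomposition is:
Bags: B1 = {2, 3, 4}  B2 = {0, 3, 4}  B3 = {1, 3, 4}
Tree: B1–B2, B2–B3
Every bag has size at most 3, so the width is 3 − 1 = 2 and tw(G) ≤ 2. For the lower bound, G contains the cycle 2–3–0–4–2, so G is not a forest; only forests have treewidth ≤ 1, hence tw(G) ≥ 2. Combining the bounds, tw(G) = 2.

2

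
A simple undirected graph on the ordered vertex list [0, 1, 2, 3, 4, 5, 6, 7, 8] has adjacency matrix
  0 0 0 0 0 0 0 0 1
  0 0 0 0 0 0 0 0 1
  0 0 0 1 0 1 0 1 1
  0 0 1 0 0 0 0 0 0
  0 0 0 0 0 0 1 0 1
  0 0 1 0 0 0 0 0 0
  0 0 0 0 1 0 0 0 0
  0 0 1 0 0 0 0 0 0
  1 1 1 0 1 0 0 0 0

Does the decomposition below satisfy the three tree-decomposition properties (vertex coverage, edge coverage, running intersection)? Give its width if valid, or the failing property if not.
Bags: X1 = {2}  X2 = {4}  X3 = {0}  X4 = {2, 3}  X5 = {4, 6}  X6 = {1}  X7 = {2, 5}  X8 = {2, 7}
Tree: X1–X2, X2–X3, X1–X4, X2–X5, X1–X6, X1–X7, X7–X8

A tree decomposition must satisfy three properties: every vertex lies in some bag; for every edge, both endpoints lie together in some bag; and for every vertex, the bags containing it form a connected subtree. Here vertex 8 appears in no bag, so the decomposition is invalid.

No — vertex 8 appears in no bag.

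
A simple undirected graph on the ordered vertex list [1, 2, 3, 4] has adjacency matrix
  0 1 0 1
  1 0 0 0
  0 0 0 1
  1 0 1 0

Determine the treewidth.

1

A width-1 tree decomposition is:
Bags: B1 = {1, 2}  B2 = {1, 4}  B3 = {3, 4}
Tree: B1–B2, B2–B3
Each bag holds 2 vertices, so the decomposition has width 1, which upper-bounds the treewidth. G has an edge, so its treewidth is at least 1. Therefore the treewidth is 1.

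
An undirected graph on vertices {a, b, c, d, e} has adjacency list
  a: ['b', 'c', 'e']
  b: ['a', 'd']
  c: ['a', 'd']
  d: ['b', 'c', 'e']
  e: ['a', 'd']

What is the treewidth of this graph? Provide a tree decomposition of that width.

Every bag has size at most 3, so the width is 3 − 1 = 2 and tw(G) ≤ 2. For the lower bound, G contains the cycle b–a–c–d–b, so G is not a forest; only forests have treewidth ≤ 1, hence tw(G) ≥ 2. Hence tw(G) = 2 exactly.

Treewidth 2.
One optimal decomposition is:
Bags: B1 = {a, b, d}  B2 = {a, c, d}  B3 = {a, d, e}
Tree: B1–B2, B2–B3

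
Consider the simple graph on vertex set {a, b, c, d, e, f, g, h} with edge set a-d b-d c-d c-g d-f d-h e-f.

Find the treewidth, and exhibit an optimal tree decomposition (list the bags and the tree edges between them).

Each bag holds 2 vertices, so the decomposition has width 1, which upper-bounds the treewidth. Since G has at least one edge (e.g. d–c), it is not an edgeless graph, so tw(G) ≥ 1. The upper and lower bounds meet at 1, so that is the treewidth.

Treewidth 1.
One such decomposition:
Bags: B1 = {c, d}  B2 = {a, d}  B3 = {d, f}  B4 = {b, d}  B5 = {d, h}  B6 = {c, g}  B7 = {e, f}
Tree: B1–B2, B1–B3, B3–B4, B3–B5, B1–B6, B3–B7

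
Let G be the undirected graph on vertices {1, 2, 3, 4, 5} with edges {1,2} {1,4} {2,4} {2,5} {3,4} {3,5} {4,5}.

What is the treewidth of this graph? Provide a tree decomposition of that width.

The largest bag has 3 vertices, giving width 2; this decomposition certifies tw(G) ≤ 2. On the other hand G contains the 3-clique {1, 2, 4}. A clique must lie in a single bag of any decomposition, so no decomposition can have width below 2. Combining the bounds, tw(G) = 2.

Treewidth 2.
One optimal decomposition is:
Bags: B1 = {2, 4, 5}  B2 = {1, 2, 4}  B3 = {3, 4, 5}
Tree: B1–B2, B1–B3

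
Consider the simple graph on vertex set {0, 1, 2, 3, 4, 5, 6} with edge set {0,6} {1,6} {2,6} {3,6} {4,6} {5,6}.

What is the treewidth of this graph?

1

A width-1 tree decomposition is:
Bags: B1 = {0, 6}  B2 = {3, 6}  B3 = {1, 6}  B4 = {2, 6}  B5 = {4, 6}  B6 = {5, 6}
Tree: B1–B2, B1–B3, B1–B4, B2–B5, B5–B6
Each bag holds 2 vertices, so the decomposition has width 1, which upper-bounds the treewidth. Since G has at least one edge (e.g. 0–6), it is not an edgeless graph, so tw(G) ≥ 1. Therefore the treewidth is 1.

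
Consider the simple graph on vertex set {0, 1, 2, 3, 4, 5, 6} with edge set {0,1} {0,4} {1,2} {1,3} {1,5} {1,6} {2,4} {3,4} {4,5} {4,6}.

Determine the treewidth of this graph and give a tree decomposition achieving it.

The largest bag has 3 vertices, giving width 2; this decomposition certifies tw(G) ≤ 2. The edges 4–0–1–2–4 form a cycle, so G is not a tree and its treewidth is at least 2. Hence tw(G) = 2 exactly.

Treewidth 2.
One optimal decomposition is:
Bags: B1 = {0, 1, 4}  B2 = {1, 2, 4}  B3 = {1, 4, 6}  B4 = {1, 4, 5}  B5 = {1, 3, 4}
Tree: B1–B2, B2–B3, B3–B4, B4–B5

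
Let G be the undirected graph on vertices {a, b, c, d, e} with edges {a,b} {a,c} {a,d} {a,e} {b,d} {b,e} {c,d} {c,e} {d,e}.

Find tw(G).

A width-3 tree decomposition is:
Bags: B1 = {a, c, d, e}  B2 = {a, b, d, e}
Tree: B1–B2
The largest bag has 4 vertices, giving width 3; this decomposition certifies tw(G) ≤ 3. Conversely, {a, c, d, e} is a clique of size 4, and the vertices of any clique must share a bag in every tree decomposition; so some bag has ≥ 4 vertices and tw(G) ≥ 3. The upper and lower bounds meet at 3, so that is the treewidth.

3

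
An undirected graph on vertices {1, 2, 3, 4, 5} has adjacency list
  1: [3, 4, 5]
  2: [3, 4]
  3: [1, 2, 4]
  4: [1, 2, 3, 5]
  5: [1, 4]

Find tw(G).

A width-2 tree decomposition is:
Bags: B1 = {1, 3, 4}  B2 = {2, 3, 4}  B3 = {1, 4, 5}
Tree: B1–B2, B1–B3
Each bag holds 3 vertices, so the decomposition has width 2, which upper-bounds the treewidth. Conversely, {1, 3, 4} is a clique of size 3, and the vertices of any clique must share a bag in every tree decomposition; so some bag has ≥ 3 vertices and tw(G) ≥ 2. Combining the bounds, tw(G) = 2.

2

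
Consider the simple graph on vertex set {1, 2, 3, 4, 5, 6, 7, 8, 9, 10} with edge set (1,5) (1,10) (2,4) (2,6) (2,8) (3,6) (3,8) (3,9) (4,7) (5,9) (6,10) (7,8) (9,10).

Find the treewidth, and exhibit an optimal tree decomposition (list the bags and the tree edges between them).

Every bag has size at most 3, so the width is 3 − 1 = 2 and tw(G) ≤ 2. For the lower bound, G contains the cycle 1–5–9–10–1, so G is not a forest; only forests have treewidth ≤ 1, hence tw(G) ≥ 2. Combining the bounds, tw(G) = 2.

Treewidth 2.
Bags: B1 = {1, 5, 10}  B2 = {5, 9, 10}  B3 = {6, 9, 10}  B4 = {3, 6, 9}  B5 = {2, 3, 6}  B6 = {2, 3, 8}  B7 = {2, 4, 8}  B8 = {4, 7, 8}
Tree: B1–B2, B2–B3, B3–B4, B4–B5, B5–B6, B6–B7, B7–B8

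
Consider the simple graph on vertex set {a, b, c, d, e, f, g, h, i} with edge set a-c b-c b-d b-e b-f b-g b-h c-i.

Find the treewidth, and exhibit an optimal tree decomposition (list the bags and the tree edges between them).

Treewidth 1.
One optimal decomposition is:
Bags: B1 = {b, c}  B2 = {b, e}  B3 = {a, c}  B4 = {b, h}  B5 = {b, d}  B6 = {b, f}  B7 = {b, g}  B8 = {c, i}
Tree: B1–B2, B1–B3, B2–B4, B4–B5, B1–B6, B2–B7, B3–B8

The largest bag has 2 vertices, giving width 1; this decomposition certifies tw(G) ≤ 1. Any graph with an edge has treewidth ≥ 1, and G has the edge c–b. Hence tw(G) = 1 exactly.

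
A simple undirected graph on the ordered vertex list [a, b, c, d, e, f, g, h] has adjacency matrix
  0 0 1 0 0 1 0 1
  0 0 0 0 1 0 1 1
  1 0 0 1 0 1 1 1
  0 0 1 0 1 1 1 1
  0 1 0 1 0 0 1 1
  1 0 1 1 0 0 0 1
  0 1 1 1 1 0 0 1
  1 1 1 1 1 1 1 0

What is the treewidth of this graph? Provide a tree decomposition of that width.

Every bag has size at most 4, so the width is 4 − 1 = 3 and tw(G) ≤ 3. On the other hand G contains the 4-clique {d, e, g, h}. A clique must lie in a single bag of any decomposition, so no decomposition can have width below 3. Hence tw(G) = 3 exactly.

Treewidth 3.
One such decomposition:
Bags: B1 = {c, d, g, h}  B2 = {d, e, g, h}  B3 = {c, d, f, h}  B4 = {b, e, g, h}  B5 = {a, c, f, h}
Tree: B1–B2, B1–B3, B2–B4, B3–B5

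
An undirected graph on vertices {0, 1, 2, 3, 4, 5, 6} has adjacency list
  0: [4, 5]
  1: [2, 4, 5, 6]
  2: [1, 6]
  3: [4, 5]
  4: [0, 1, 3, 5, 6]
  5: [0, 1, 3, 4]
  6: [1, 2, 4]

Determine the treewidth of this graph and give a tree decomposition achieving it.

Every bag has size at most 3, so the width is 3 − 1 = 2 and tw(G) ≤ 2. Conversely, {1, 2, 6} is a clique of size 3, and the vertices of any clique must share a bag in every tree decomposition; so some bag has ≥ 3 vertices and tw(G) ≥ 2. The upper and lower bounds meet at 2, so that is the treewidth.

Treewidth 2.
One optimal decomposition is:
Bags: B1 = {1, 4, 5}  B2 = {1, 4, 6}  B3 = {0, 4, 5}  B4 = {1, 2, 6}  B5 = {3, 4, 5}
Tree: B1–B2, B1–B3, B2–B4, B1–B5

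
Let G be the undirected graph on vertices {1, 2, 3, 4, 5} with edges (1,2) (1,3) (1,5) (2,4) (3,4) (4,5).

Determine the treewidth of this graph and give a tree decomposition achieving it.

Each bag holds 3 vertices, so the decomposition has width 2, which upper-bounds the treewidth. The edges 1–5–4–2–1 form a cycle, so G is not a tree and its treewidth is at least 2. Combining the bounds, tw(G) = 2.

Treewidth 2.
Bags: B1 = {1, 4, 5}  B2 = {1, 2, 4}  B3 = {1, 3, 4}
Tree: B1–B2, B2–B3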